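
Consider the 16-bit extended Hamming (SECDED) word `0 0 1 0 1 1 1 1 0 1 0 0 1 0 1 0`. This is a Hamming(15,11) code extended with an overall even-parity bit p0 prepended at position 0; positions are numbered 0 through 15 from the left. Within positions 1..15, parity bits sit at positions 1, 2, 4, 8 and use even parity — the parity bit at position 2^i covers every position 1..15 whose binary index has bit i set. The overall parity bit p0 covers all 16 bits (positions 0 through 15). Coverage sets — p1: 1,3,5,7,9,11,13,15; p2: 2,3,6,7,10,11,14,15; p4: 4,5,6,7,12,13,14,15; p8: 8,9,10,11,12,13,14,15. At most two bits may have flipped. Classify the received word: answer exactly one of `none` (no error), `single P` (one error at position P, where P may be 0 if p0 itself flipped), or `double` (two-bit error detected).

s1: b1⊕b3⊕b5⊕b7⊕b9⊕b11⊕b13⊕b15 = 0⊕0⊕1⊕1⊕1⊕0⊕0⊕0 = 1
s2: b2⊕b3⊕b6⊕b7⊕b10⊕b11⊕b14⊕b15 = 1⊕0⊕1⊕1⊕0⊕0⊕1⊕0 = 0
s4: b4⊕b5⊕b6⊕b7⊕b12⊕b13⊕b14⊕b15 = 1⊕1⊕1⊕1⊕1⊕0⊕1⊕0 = 0
s8: b8⊕b9⊕b10⊕b11⊕b12⊕b13⊕b14⊕b15 = 0⊕1⊕0⊕0⊕1⊕0⊕1⊕0 = 1
Syndrome (s8...s1) = 1001 → position 9.
Overall parity (XOR of all 16 bits, including p0): 0⊕0⊕1⊕0⊕1⊕1⊕1⊕1⊕0⊕1⊕0⊕0⊕1⊕0⊕1⊕0 = 0
Overall=0, syndrome position=9 → double-bit error detected (uncorrectable).

double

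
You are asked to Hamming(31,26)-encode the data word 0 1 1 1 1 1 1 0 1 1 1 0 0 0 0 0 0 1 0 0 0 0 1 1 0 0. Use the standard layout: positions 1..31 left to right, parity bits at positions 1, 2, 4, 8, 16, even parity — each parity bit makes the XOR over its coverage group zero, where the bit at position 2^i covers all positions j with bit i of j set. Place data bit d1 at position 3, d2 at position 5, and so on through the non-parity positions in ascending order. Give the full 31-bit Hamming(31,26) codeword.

Place data bits at non-power-of-two positions: b3=0, b5=1, b6=1, b7=1, b9=1, b10=1, b11=1, b12=0, b13=1, b14=1, b15=1, b17=0, b18=0, b19=0, b20=0, b21=0, b22=0, b23=1, b24=0, b25=0, b26=0, b27=0, b28=1, b29=1, b30=0, b31=0.
p1 = XOR of data positions {3,5,7,9,11,13,15,17,19,21,23,25,27,29,31} = 0⊕1⊕1⊕1⊕1⊕1⊕1⊕0⊕0⊕0⊕1⊕0⊕0⊕1⊕0 = 0
p2 = XOR of data positions {3,6,7,10,11,14,15,18,19,22,23,26,27,30,31} = 0⊕1⊕1⊕1⊕1⊕1⊕1⊕0⊕0⊕0⊕1⊕0⊕0⊕0⊕0 = 1
p4 = XOR of data positions {5,6,7,12,13,14,15,20,21,22,23,28,29,30,31} = 1⊕1⊕1⊕0⊕1⊕1⊕1⊕0⊕0⊕0⊕1⊕1⊕1⊕0⊕0 = 1
p8 = XOR of data positions {9,10,11,12,13,14,15,24,25,26,27,28,29,30,31} = 1⊕1⊕1⊕0⊕1⊕1⊕1⊕0⊕0⊕0⊕0⊕1⊕1⊕0⊕0 = 0
p16 = XOR of data positions {17,18,19,20,21,22,23,24,25,26,27,28,29,30,31} = 0⊕0⊕0⊕0⊕0⊕0⊕1⊕0⊕0⊕0⊕0⊕1⊕1⊕0⊕0 = 1
Codeword b1..b31 = 0101111011101111000000100001100

0101111011101111000000100001100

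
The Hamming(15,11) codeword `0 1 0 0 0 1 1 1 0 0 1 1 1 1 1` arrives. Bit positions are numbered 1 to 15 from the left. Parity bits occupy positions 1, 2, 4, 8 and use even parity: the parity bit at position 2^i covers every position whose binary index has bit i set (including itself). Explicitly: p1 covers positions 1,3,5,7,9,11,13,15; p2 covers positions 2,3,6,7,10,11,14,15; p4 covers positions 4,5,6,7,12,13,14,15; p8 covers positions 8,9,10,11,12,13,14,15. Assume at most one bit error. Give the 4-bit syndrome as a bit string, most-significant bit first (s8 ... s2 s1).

s1: b1⊕b3⊕b5⊕b7⊕b9⊕b11⊕b13⊕b15 = 0⊕0⊕0⊕1⊕0⊕1⊕1⊕1 = 0
s2: b2⊕b3⊕b6⊕b7⊕b10⊕b11⊕b14⊕b15 = 1⊕0⊕1⊕1⊕0⊕1⊕1⊕1 = 0
s4: b4⊕b5⊕b6⊕b7⊕b12⊕b13⊕b14⊕b15 = 0⊕0⊕1⊕1⊕1⊕1⊕1⊕1 = 0
s8: b8⊕b9⊕b10⊕b11⊕b12⊕b13⊕b14⊕b15 = 1⊕0⊕0⊕1⊕1⊕1⊕1⊕1 = 0
Syndrome (s8...s1) = 0000 → position 0 (no error).

0000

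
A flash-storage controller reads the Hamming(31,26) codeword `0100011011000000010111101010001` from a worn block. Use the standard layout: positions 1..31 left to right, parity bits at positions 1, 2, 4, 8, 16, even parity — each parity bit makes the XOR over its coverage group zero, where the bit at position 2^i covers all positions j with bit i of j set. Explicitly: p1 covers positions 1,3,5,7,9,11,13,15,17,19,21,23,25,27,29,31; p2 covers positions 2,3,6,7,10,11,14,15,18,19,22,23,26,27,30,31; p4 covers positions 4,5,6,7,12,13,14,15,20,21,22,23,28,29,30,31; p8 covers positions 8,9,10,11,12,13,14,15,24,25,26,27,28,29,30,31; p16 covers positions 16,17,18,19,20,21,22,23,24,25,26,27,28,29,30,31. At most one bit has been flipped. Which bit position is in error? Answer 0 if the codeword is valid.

15

s1: b1⊕b3⊕b5⊕b7⊕b9⊕b11⊕b13⊕b15⊕b17⊕b19⊕b21⊕b23⊕b25⊕b27⊕b29⊕b31 = 0⊕0⊕0⊕1⊕1⊕0⊕0⊕0⊕0⊕0⊕1⊕1⊕1⊕1⊕0⊕1 = 1
s2: b2⊕b3⊕b6⊕b7⊕b10⊕b11⊕b14⊕b15⊕b18⊕b19⊕b22⊕b23⊕b26⊕b27⊕b30⊕b31 = 1⊕0⊕1⊕1⊕1⊕0⊕0⊕0⊕1⊕0⊕1⊕1⊕0⊕1⊕0⊕1 = 1
s4: b4⊕b5⊕b6⊕b7⊕b12⊕b13⊕b14⊕b15⊕b20⊕b21⊕b22⊕b23⊕b28⊕b29⊕b30⊕b31 = 0⊕0⊕1⊕1⊕0⊕0⊕0⊕0⊕1⊕1⊕1⊕1⊕0⊕0⊕0⊕1 = 1
s8: b8⊕b9⊕b10⊕b11⊕b12⊕b13⊕b14⊕b15⊕b24⊕b25⊕b26⊕b27⊕b28⊕b29⊕b30⊕b31 = 0⊕1⊕1⊕0⊕0⊕0⊕0⊕0⊕0⊕1⊕0⊕1⊕0⊕0⊕0⊕1 = 1
s16: b16⊕b17⊕b18⊕b19⊕b20⊕b21⊕b22⊕b23⊕b24⊕b25⊕b26⊕b27⊕b28⊕b29⊕b30⊕b31 = 0⊕0⊕1⊕0⊕1⊕1⊕1⊕1⊕0⊕1⊕0⊕1⊕0⊕0⊕0⊕1 = 0
Syndrome (s16...s1) = 01111 → position 15.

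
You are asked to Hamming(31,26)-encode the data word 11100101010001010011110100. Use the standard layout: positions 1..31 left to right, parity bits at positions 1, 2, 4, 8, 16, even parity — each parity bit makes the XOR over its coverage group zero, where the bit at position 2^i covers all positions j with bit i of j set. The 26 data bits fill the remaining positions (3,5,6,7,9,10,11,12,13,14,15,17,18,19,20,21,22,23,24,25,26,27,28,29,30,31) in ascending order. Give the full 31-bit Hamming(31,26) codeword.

Place data bits at non-power-of-two positions: b3=1, b5=1, b6=1, b7=0, b9=0, b10=1, b11=0, b12=1, b13=0, b14=1, b15=0, b17=0, b18=0, b19=1, b20=0, b21=1, b22=0, b23=0, b24=1, b25=1, b26=1, b27=1, b28=0, b29=1, b30=0, b31=0.
p1 = XOR of data positions {3,5,7,9,11,13,15,17,19,21,23,25,27,29,31} = 1⊕1⊕0⊕0⊕0⊕0⊕0⊕0⊕1⊕1⊕0⊕1⊕1⊕1⊕0 = 1
p2 = XOR of data positions {3,6,7,10,11,14,15,18,19,22,23,26,27,30,31} = 1⊕1⊕0⊕1⊕0⊕1⊕0⊕0⊕1⊕0⊕0⊕1⊕1⊕0⊕0 = 1
p4 = XOR of data positions {5,6,7,12,13,14,15,20,21,22,23,28,29,30,31} = 1⊕1⊕0⊕1⊕0⊕1⊕0⊕0⊕1⊕0⊕0⊕0⊕1⊕0⊕0 = 0
p8 = XOR of data positions {9,10,11,12,13,14,15,24,25,26,27,28,29,30,31} = 0⊕1⊕0⊕1⊕0⊕1⊕0⊕1⊕1⊕1⊕1⊕0⊕1⊕0⊕0 = 0
p16 = XOR of data positions {17,18,19,20,21,22,23,24,25,26,27,28,29,30,31} = 0⊕0⊕1⊕0⊕1⊕0⊕0⊕1⊕1⊕1⊕1⊕0⊕1⊕0⊕0 = 1
Codeword b1..b31 = 1110110001010101001010011110100

1110110001010101001010011110100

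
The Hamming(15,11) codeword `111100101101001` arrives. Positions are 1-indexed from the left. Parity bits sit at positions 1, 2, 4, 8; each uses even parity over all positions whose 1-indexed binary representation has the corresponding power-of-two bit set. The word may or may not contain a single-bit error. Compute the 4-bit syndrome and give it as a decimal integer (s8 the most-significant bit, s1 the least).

3

s1: b1⊕b3⊕b5⊕b7⊕b9⊕b11⊕b13⊕b15 = 1⊕1⊕0⊕1⊕1⊕0⊕0⊕1 = 1
s2: b2⊕b3⊕b6⊕b7⊕b10⊕b11⊕b14⊕b15 = 1⊕1⊕0⊕1⊕1⊕0⊕0⊕1 = 1
s4: b4⊕b5⊕b6⊕b7⊕b12⊕b13⊕b14⊕b15 = 1⊕0⊕0⊕1⊕1⊕0⊕0⊕1 = 0
s8: b8⊕b9⊕b10⊕b11⊕b12⊕b13⊕b14⊕b15 = 0⊕1⊕1⊕0⊕1⊕0⊕0⊕1 = 0
Syndrome (s8...s1) = 0011 → position 3.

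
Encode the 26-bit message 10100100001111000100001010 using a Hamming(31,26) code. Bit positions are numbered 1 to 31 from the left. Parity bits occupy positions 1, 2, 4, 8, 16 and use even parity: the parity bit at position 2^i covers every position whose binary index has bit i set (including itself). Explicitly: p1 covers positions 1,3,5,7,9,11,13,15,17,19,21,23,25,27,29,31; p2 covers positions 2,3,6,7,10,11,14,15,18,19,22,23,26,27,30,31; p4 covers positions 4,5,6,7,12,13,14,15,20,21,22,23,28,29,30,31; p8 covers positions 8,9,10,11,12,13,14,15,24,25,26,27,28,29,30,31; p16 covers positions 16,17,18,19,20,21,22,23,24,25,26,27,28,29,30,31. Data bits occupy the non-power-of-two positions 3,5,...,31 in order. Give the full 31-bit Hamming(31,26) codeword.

1011010001000010111000100001010

Place data bits at non-power-of-two positions: b3=1, b5=0, b6=1, b7=0, b9=0, b10=1, b11=0, b12=0, b13=0, b14=0, b15=1, b17=1, b18=1, b19=1, b20=0, b21=0, b22=0, b23=1, b24=0, b25=0, b26=0, b27=0, b28=1, b29=0, b30=1, b31=0.
p1 = XOR of data positions {3,5,7,9,11,13,15,17,19,21,23,25,27,29,31} = 1⊕0⊕0⊕0⊕0⊕0⊕1⊕1⊕1⊕0⊕1⊕0⊕0⊕0⊕0 = 1
p2 = XOR of data positions {3,6,7,10,11,14,15,18,19,22,23,26,27,30,31} = 1⊕1⊕0⊕1⊕0⊕0⊕1⊕1⊕1⊕0⊕1⊕0⊕0⊕1⊕0 = 0
p4 = XOR of data positions {5,6,7,12,13,14,15,20,21,22,23,28,29,30,31} = 0⊕1⊕0⊕0⊕0⊕0⊕1⊕0⊕0⊕0⊕1⊕1⊕0⊕1⊕0 = 1
p8 = XOR of data positions {9,10,11,12,13,14,15,24,25,26,27,28,29,30,31} = 0⊕1⊕0⊕0⊕0⊕0⊕1⊕0⊕0⊕0⊕0⊕1⊕0⊕1⊕0 = 0
p16 = XOR of data positions {17,18,19,20,21,22,23,24,25,26,27,28,29,30,31} = 1⊕1⊕1⊕0⊕0⊕0⊕1⊕0⊕0⊕0⊕0⊕1⊕0⊕1⊕0 = 0
Codeword b1..b31 = 1011010001000010111000100001010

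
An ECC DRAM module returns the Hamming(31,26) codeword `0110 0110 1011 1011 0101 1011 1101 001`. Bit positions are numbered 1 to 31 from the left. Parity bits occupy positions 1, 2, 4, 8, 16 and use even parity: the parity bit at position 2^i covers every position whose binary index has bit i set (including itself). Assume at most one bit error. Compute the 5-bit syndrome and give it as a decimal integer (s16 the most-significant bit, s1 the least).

s1: b1⊕b3⊕b5⊕b7⊕b9⊕b11⊕b13⊕b15⊕b17⊕b19⊕b21⊕b23⊕b25⊕b27⊕b29⊕b31 = 0⊕1⊕0⊕1⊕1⊕1⊕1⊕1⊕0⊕0⊕1⊕1⊕1⊕0⊕0⊕1 = 0
s2: b2⊕b3⊕b6⊕b7⊕b10⊕b11⊕b14⊕b15⊕b18⊕b19⊕b22⊕b23⊕b26⊕b27⊕b30⊕b31 = 1⊕1⊕1⊕1⊕0⊕1⊕0⊕1⊕1⊕0⊕0⊕1⊕1⊕0⊕0⊕1 = 0
s4: b4⊕b5⊕b6⊕b7⊕b12⊕b13⊕b14⊕b15⊕b20⊕b21⊕b22⊕b23⊕b28⊕b29⊕b30⊕b31 = 0⊕0⊕1⊕1⊕1⊕1⊕0⊕1⊕1⊕1⊕0⊕1⊕1⊕0⊕0⊕1 = 0
s8: b8⊕b9⊕b10⊕b11⊕b12⊕b13⊕b14⊕b15⊕b24⊕b25⊕b26⊕b27⊕b28⊕b29⊕b30⊕b31 = 0⊕1⊕0⊕1⊕1⊕1⊕0⊕1⊕1⊕1⊕1⊕0⊕1⊕0⊕0⊕1 = 0
s16: b16⊕b17⊕b18⊕b19⊕b20⊕b21⊕b22⊕b23⊕b24⊕b25⊕b26⊕b27⊕b28⊕b29⊕b30⊕b31 = 1⊕0⊕1⊕0⊕1⊕1⊕0⊕1⊕1⊕1⊕1⊕0⊕1⊕0⊕0⊕1 = 0
Syndrome (s16...s1) = 00000 → position 0 (no error).

0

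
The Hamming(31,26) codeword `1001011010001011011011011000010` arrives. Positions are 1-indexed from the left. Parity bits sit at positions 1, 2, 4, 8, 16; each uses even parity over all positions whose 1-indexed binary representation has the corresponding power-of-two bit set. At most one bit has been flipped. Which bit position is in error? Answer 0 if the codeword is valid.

s1: b1⊕b3⊕b5⊕b7⊕b9⊕b11⊕b13⊕b15⊕b17⊕b19⊕b21⊕b23⊕b25⊕b27⊕b29⊕b31 = 1⊕0⊕0⊕1⊕1⊕0⊕1⊕1⊕0⊕1⊕1⊕0⊕1⊕0⊕0⊕0 = 0
s2: b2⊕b3⊕b6⊕b7⊕b10⊕b11⊕b14⊕b15⊕b18⊕b19⊕b22⊕b23⊕b26⊕b27⊕b30⊕b31 = 0⊕0⊕1⊕1⊕0⊕0⊕0⊕1⊕1⊕1⊕1⊕0⊕0⊕0⊕1⊕0 = 1
s4: b4⊕b5⊕b6⊕b7⊕b12⊕b13⊕b14⊕b15⊕b20⊕b21⊕b22⊕b23⊕b28⊕b29⊕b30⊕b31 = 1⊕0⊕1⊕1⊕0⊕1⊕0⊕1⊕0⊕1⊕1⊕0⊕0⊕0⊕1⊕0 = 0
s8: b8⊕b9⊕b10⊕b11⊕b12⊕b13⊕b14⊕b15⊕b24⊕b25⊕b26⊕b27⊕b28⊕b29⊕b30⊕b31 = 0⊕1⊕0⊕0⊕0⊕1⊕0⊕1⊕1⊕1⊕0⊕0⊕0⊕0⊕1⊕0 = 0
s16: b16⊕b17⊕b18⊕b19⊕b20⊕b21⊕b22⊕b23⊕b24⊕b25⊕b26⊕b27⊕b28⊕b29⊕b30⊕b31 = 1⊕0⊕1⊕1⊕0⊕1⊕1⊕0⊕1⊕1⊕0⊕0⊕0⊕0⊕1⊕0 = 0
Syndrome (s16...s1) = 00010 → position 2.

2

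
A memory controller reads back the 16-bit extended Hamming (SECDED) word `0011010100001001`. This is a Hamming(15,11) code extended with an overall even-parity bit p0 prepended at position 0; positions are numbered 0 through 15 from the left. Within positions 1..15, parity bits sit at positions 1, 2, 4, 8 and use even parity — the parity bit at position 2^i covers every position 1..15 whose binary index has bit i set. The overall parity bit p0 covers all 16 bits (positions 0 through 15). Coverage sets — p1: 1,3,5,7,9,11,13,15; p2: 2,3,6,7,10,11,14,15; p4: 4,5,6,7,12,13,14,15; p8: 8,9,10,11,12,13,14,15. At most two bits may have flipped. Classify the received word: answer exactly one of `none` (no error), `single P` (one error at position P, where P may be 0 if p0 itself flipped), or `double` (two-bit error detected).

none

s1: b1⊕b3⊕b5⊕b7⊕b9⊕b11⊕b13⊕b15 = 0⊕1⊕1⊕1⊕0⊕0⊕0⊕1 = 0
s2: b2⊕b3⊕b6⊕b7⊕b10⊕b11⊕b14⊕b15 = 1⊕1⊕0⊕1⊕0⊕0⊕0⊕1 = 0
s4: b4⊕b5⊕b6⊕b7⊕b12⊕b13⊕b14⊕b15 = 0⊕1⊕0⊕1⊕1⊕0⊕0⊕1 = 0
s8: b8⊕b9⊕b10⊕b11⊕b12⊕b13⊕b14⊕b15 = 0⊕0⊕0⊕0⊕1⊕0⊕0⊕1 = 0
Syndrome (s8...s1) = 0000 → position 0 (no error).
Overall parity (XOR of all 16 bits, including p0): 0⊕0⊕1⊕1⊕0⊕1⊕0⊕1⊕0⊕0⊕0⊕0⊕1⊕0⊕0⊕1 = 0
Overall=0, syndrome position=0 → no error.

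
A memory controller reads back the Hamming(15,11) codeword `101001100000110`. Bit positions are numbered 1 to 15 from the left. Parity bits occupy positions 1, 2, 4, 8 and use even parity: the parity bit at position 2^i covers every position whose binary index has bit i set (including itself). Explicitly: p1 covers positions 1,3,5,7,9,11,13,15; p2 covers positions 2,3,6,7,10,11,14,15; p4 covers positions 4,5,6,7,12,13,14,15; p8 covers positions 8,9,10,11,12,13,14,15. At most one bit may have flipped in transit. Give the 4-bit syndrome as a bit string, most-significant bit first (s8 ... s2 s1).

s1: b1⊕b3⊕b5⊕b7⊕b9⊕b11⊕b13⊕b15 = 1⊕1⊕0⊕1⊕0⊕0⊕1⊕0 = 0
s2: b2⊕b3⊕b6⊕b7⊕b10⊕b11⊕b14⊕b15 = 0⊕1⊕1⊕1⊕0⊕0⊕1⊕0 = 0
s4: b4⊕b5⊕b6⊕b7⊕b12⊕b13⊕b14⊕b15 = 0⊕0⊕1⊕1⊕0⊕1⊕1⊕0 = 0
s8: b8⊕b9⊕b10⊕b11⊕b12⊕b13⊕b14⊕b15 = 0⊕0⊕0⊕0⊕0⊕1⊕1⊕0 = 0
Syndrome (s8...s1) = 0000 → position 0 (no error).

0000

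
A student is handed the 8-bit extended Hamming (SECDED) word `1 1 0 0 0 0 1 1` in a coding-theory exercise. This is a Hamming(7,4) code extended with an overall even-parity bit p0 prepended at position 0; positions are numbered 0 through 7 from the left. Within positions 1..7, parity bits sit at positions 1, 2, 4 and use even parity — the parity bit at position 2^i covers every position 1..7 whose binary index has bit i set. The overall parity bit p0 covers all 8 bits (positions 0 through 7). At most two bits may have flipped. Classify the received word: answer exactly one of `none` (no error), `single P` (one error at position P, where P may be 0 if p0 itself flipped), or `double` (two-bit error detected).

none

s1: b1⊕b3⊕b5⊕b7 = 1⊕0⊕0⊕1 = 0
s2: b2⊕b3⊕b6⊕b7 = 0⊕0⊕1⊕1 = 0
s4: b4⊕b5⊕b6⊕b7 = 0⊕0⊕1⊕1 = 0
Syndrome (s4...s1) = 000 → position 0 (no error).
Overall parity (XOR of all 8 bits, including p0): 1⊕1⊕0⊕0⊕0⊕0⊕1⊕1 = 0
Overall=0, syndrome position=0 → no error.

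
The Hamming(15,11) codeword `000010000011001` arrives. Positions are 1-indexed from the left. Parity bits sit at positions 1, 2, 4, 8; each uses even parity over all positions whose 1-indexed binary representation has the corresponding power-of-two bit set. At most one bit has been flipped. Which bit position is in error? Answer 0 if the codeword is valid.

13

s1: b1⊕b3⊕b5⊕b7⊕b9⊕b11⊕b13⊕b15 = 0⊕0⊕1⊕0⊕0⊕1⊕0⊕1 = 1
s2: b2⊕b3⊕b6⊕b7⊕b10⊕b11⊕b14⊕b15 = 0⊕0⊕0⊕0⊕0⊕1⊕0⊕1 = 0
s4: b4⊕b5⊕b6⊕b7⊕b12⊕b13⊕b14⊕b15 = 0⊕1⊕0⊕0⊕1⊕0⊕0⊕1 = 1
s8: b8⊕b9⊕b10⊕b11⊕b12⊕b13⊕b14⊕b15 = 0⊕0⊕0⊕1⊕1⊕0⊕0⊕1 = 1
Syndrome (s8...s1) = 1101 → position 13.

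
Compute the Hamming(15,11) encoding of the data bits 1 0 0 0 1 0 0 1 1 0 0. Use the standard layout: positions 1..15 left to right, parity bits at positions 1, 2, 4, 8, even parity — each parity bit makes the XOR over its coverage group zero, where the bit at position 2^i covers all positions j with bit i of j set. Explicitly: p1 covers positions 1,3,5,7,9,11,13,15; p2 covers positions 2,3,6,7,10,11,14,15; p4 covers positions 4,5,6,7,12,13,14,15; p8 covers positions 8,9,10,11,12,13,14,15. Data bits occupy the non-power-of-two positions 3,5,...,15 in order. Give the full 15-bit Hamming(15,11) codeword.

Place data bits at non-power-of-two positions: b3=1, b5=0, b6=0, b7=0, b9=1, b10=0, b11=0, b12=1, b13=1, b14=0, b15=0.
p1 = XOR of data positions {3,5,7,9,11,13,15} = 1⊕0⊕0⊕1⊕0⊕1⊕0 = 1
p2 = XOR of data positions {3,6,7,10,11,14,15} = 1⊕0⊕0⊕0⊕0⊕0⊕0 = 1
p4 = XOR of data positions {5,6,7,12,13,14,15} = 0⊕0⊕0⊕1⊕1⊕0⊕0 = 0
p8 = XOR of data positions {9,10,11,12,13,14,15} = 1⊕0⊕0⊕1⊕1⊕0⊕0 = 1
Codeword b1..b15 = 111000011001100

111000011001100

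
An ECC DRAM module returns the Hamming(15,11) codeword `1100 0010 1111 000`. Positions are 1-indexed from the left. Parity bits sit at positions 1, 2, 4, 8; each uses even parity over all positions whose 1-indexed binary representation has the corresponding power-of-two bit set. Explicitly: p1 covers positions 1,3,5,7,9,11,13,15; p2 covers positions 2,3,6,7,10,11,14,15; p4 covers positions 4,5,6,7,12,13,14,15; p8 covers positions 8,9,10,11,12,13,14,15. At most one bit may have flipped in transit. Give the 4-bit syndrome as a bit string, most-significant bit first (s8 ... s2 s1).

0000

s1: b1⊕b3⊕b5⊕b7⊕b9⊕b11⊕b13⊕b15 = 1⊕0⊕0⊕1⊕1⊕1⊕0⊕0 = 0
s2: b2⊕b3⊕b6⊕b7⊕b10⊕b11⊕b14⊕b15 = 1⊕0⊕0⊕1⊕1⊕1⊕0⊕0 = 0
s4: b4⊕b5⊕b6⊕b7⊕b12⊕b13⊕b14⊕b15 = 0⊕0⊕0⊕1⊕1⊕0⊕0⊕0 = 0
s8: b8⊕b9⊕b10⊕b11⊕b12⊕b13⊕b14⊕b15 = 0⊕1⊕1⊕1⊕1⊕0⊕0⊕0 = 0
Syndrome (s8...s1) = 0000 → position 0 (no error).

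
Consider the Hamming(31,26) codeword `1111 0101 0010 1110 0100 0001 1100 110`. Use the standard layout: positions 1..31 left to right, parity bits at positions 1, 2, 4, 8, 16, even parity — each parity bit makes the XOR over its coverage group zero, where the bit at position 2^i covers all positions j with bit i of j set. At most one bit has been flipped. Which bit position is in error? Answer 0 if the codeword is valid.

s1: b1⊕b3⊕b5⊕b7⊕b9⊕b11⊕b13⊕b15⊕b17⊕b19⊕b21⊕b23⊕b25⊕b27⊕b29⊕b31 = 1⊕1⊕0⊕0⊕0⊕1⊕1⊕1⊕0⊕0⊕0⊕0⊕1⊕0⊕1⊕0 = 1
s2: b2⊕b3⊕b6⊕b7⊕b10⊕b11⊕b14⊕b15⊕b18⊕b19⊕b22⊕b23⊕b26⊕b27⊕b30⊕b31 = 1⊕1⊕1⊕0⊕0⊕1⊕1⊕1⊕1⊕0⊕0⊕0⊕1⊕0⊕1⊕0 = 1
s4: b4⊕b5⊕b6⊕b7⊕b12⊕b13⊕b14⊕b15⊕b20⊕b21⊕b22⊕b23⊕b28⊕b29⊕b30⊕b31 = 1⊕0⊕1⊕0⊕0⊕1⊕1⊕1⊕0⊕0⊕0⊕0⊕0⊕1⊕1⊕0 = 1
s8: b8⊕b9⊕b10⊕b11⊕b12⊕b13⊕b14⊕b15⊕b24⊕b25⊕b26⊕b27⊕b28⊕b29⊕b30⊕b31 = 1⊕0⊕0⊕1⊕0⊕1⊕1⊕1⊕1⊕1⊕1⊕0⊕0⊕1⊕1⊕0 = 0
s16: b16⊕b17⊕b18⊕b19⊕b20⊕b21⊕b22⊕b23⊕b24⊕b25⊕b26⊕b27⊕b28⊕b29⊕b30⊕b31 = 0⊕0⊕1⊕0⊕0⊕0⊕0⊕0⊕1⊕1⊕1⊕0⊕0⊕1⊕1⊕0 = 0
Syndrome (s16...s1) = 00111 → position 7.

7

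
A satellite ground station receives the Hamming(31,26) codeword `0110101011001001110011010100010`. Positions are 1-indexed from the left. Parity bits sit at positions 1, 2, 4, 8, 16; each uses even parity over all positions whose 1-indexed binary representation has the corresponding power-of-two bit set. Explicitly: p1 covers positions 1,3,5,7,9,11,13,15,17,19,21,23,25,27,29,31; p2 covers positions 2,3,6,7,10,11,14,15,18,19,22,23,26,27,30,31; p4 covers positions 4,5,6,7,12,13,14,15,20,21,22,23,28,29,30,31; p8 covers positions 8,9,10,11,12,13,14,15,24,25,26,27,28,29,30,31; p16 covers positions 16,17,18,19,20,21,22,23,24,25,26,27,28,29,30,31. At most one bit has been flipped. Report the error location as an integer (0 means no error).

s1: b1⊕b3⊕b5⊕b7⊕b9⊕b11⊕b13⊕b15⊕b17⊕b19⊕b21⊕b23⊕b25⊕b27⊕b29⊕b31 = 0⊕1⊕1⊕1⊕1⊕0⊕1⊕0⊕1⊕0⊕1⊕0⊕0⊕0⊕0⊕0 = 1
s2: b2⊕b3⊕b6⊕b7⊕b10⊕b11⊕b14⊕b15⊕b18⊕b19⊕b22⊕b23⊕b26⊕b27⊕b30⊕b31 = 1⊕1⊕0⊕1⊕1⊕0⊕0⊕0⊕1⊕0⊕1⊕0⊕1⊕0⊕1⊕0 = 0
s4: b4⊕b5⊕b6⊕b7⊕b12⊕b13⊕b14⊕b15⊕b20⊕b21⊕b22⊕b23⊕b28⊕b29⊕b30⊕b31 = 0⊕1⊕0⊕1⊕0⊕1⊕0⊕0⊕0⊕1⊕1⊕0⊕0⊕0⊕1⊕0 = 0
s8: b8⊕b9⊕b10⊕b11⊕b12⊕b13⊕b14⊕b15⊕b24⊕b25⊕b26⊕b27⊕b28⊕b29⊕b30⊕b31 = 0⊕1⊕1⊕0⊕0⊕1⊕0⊕0⊕1⊕0⊕1⊕0⊕0⊕0⊕1⊕0 = 0
s16: b16⊕b17⊕b18⊕b19⊕b20⊕b21⊕b22⊕b23⊕b24⊕b25⊕b26⊕b27⊕b28⊕b29⊕b30⊕b31 = 1⊕1⊕1⊕0⊕0⊕1⊕1⊕0⊕1⊕0⊕1⊕0⊕0⊕0⊕1⊕0 = 0
Syndrome (s16...s1) = 00001 → position 1.

1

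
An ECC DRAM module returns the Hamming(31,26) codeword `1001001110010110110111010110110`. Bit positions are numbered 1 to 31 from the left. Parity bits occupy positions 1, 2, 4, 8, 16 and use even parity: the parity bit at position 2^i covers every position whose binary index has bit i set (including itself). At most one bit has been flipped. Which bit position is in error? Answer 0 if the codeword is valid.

0

s1: b1⊕b3⊕b5⊕b7⊕b9⊕b11⊕b13⊕b15⊕b17⊕b19⊕b21⊕b23⊕b25⊕b27⊕b29⊕b31 = 1⊕0⊕0⊕1⊕1⊕0⊕0⊕1⊕1⊕0⊕1⊕0⊕0⊕1⊕1⊕0 = 0
s2: b2⊕b3⊕b6⊕b7⊕b10⊕b11⊕b14⊕b15⊕b18⊕b19⊕b22⊕b23⊕b26⊕b27⊕b30⊕b31 = 0⊕0⊕0⊕1⊕0⊕0⊕1⊕1⊕1⊕0⊕1⊕0⊕1⊕1⊕1⊕0 = 0
s4: b4⊕b5⊕b6⊕b7⊕b12⊕b13⊕b14⊕b15⊕b20⊕b21⊕b22⊕b23⊕b28⊕b29⊕b30⊕b31 = 1⊕0⊕0⊕1⊕1⊕0⊕1⊕1⊕1⊕1⊕1⊕0⊕0⊕1⊕1⊕0 = 0
s8: b8⊕b9⊕b10⊕b11⊕b12⊕b13⊕b14⊕b15⊕b24⊕b25⊕b26⊕b27⊕b28⊕b29⊕b30⊕b31 = 1⊕1⊕0⊕0⊕1⊕0⊕1⊕1⊕1⊕0⊕1⊕1⊕0⊕1⊕1⊕0 = 0
s16: b16⊕b17⊕b18⊕b19⊕b20⊕b21⊕b22⊕b23⊕b24⊕b25⊕b26⊕b27⊕b28⊕b29⊕b30⊕b31 = 0⊕1⊕1⊕0⊕1⊕1⊕1⊕0⊕1⊕0⊕1⊕1⊕0⊕1⊕1⊕0 = 0
Syndrome (s16...s1) = 00000 → position 0 (no error).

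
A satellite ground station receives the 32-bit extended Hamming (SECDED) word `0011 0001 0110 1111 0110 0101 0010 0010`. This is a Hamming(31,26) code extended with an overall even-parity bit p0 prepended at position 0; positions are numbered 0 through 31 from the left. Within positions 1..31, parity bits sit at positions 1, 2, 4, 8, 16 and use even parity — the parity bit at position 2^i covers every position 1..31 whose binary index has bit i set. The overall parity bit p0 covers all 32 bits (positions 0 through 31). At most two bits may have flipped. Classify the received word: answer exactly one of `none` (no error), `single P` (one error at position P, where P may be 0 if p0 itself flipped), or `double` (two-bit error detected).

single 0

s1: b1⊕b3⊕b5⊕b7⊕b9⊕b11⊕b13⊕b15⊕b17⊕b19⊕b21⊕b23⊕b25⊕b27⊕b29⊕b31 = 0⊕1⊕0⊕1⊕1⊕0⊕1⊕1⊕1⊕0⊕1⊕1⊕0⊕0⊕0⊕0 = 0
s2: b2⊕b3⊕b6⊕b7⊕b10⊕b11⊕b14⊕b15⊕b18⊕b19⊕b22⊕b23⊕b26⊕b27⊕b30⊕b31 = 1⊕1⊕0⊕1⊕1⊕0⊕1⊕1⊕1⊕0⊕0⊕1⊕1⊕0⊕1⊕0 = 0
s4: b4⊕b5⊕b6⊕b7⊕b12⊕b13⊕b14⊕b15⊕b20⊕b21⊕b22⊕b23⊕b28⊕b29⊕b30⊕b31 = 0⊕0⊕0⊕1⊕1⊕1⊕1⊕1⊕0⊕1⊕0⊕1⊕0⊕0⊕1⊕0 = 0
s8: b8⊕b9⊕b10⊕b11⊕b12⊕b13⊕b14⊕b15⊕b24⊕b25⊕b26⊕b27⊕b28⊕b29⊕b30⊕b31 = 0⊕1⊕1⊕0⊕1⊕1⊕1⊕1⊕0⊕0⊕1⊕0⊕0⊕0⊕1⊕0 = 0
s16: b16⊕b17⊕b18⊕b19⊕b20⊕b21⊕b22⊕b23⊕b24⊕b25⊕b26⊕b27⊕b28⊕b29⊕b30⊕b31 = 0⊕1⊕1⊕0⊕0⊕1⊕0⊕1⊕0⊕0⊕1⊕0⊕0⊕0⊕1⊕0 = 0
Syndrome (s16...s1) = 00000 → position 0 (no error).
Overall parity (XOR of all 32 bits, including p0): 0⊕0⊕1⊕1⊕0⊕0⊕0⊕1⊕0⊕1⊕1⊕0⊕1⊕1⊕1⊕1⊕0⊕1⊕1⊕0⊕0⊕1⊕0⊕1⊕0⊕0⊕1⊕0⊕0⊕0⊕1⊕0 = 1
Overall=1, syndrome position=0 → single-bit error at position 0.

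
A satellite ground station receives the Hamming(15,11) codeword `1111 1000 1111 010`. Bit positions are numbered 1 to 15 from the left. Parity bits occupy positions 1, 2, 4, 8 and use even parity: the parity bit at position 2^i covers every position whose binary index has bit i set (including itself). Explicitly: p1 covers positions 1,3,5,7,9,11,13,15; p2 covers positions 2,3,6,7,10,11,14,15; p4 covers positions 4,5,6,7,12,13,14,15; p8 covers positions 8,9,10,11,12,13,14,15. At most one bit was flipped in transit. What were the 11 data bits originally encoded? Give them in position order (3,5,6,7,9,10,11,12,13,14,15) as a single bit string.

11001101010

s1: b1⊕b3⊕b5⊕b7⊕b9⊕b11⊕b13⊕b15 = 1⊕1⊕1⊕0⊕1⊕1⊕0⊕0 = 1
s2: b2⊕b3⊕b6⊕b7⊕b10⊕b11⊕b14⊕b15 = 1⊕1⊕0⊕0⊕1⊕1⊕1⊕0 = 1
s4: b4⊕b5⊕b6⊕b7⊕b12⊕b13⊕b14⊕b15 = 1⊕1⊕0⊕0⊕1⊕0⊕1⊕0 = 0
s8: b8⊕b9⊕b10⊕b11⊕b12⊕b13⊕b14⊕b15 = 0⊕1⊕1⊕1⊕1⊕0⊕1⊕0 = 1
Syndrome (s8...s1) = 1011 → position 11.
Flip bit 11: corrected codeword = 111110001101010
Data bits at positions 3,5,6,7,9,10,11,12,13,14,15: 11001101010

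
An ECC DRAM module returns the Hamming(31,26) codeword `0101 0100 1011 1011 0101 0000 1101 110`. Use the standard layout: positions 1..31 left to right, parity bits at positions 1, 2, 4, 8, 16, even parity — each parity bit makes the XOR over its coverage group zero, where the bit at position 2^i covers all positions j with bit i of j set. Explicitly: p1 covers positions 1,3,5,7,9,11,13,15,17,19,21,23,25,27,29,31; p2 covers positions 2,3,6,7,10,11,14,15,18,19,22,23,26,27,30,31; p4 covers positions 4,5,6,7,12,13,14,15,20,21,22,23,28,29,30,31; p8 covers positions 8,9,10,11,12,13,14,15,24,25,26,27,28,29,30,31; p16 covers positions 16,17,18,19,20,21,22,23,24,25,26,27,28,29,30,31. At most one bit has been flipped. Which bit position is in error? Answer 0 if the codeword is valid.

6

s1: b1⊕b3⊕b5⊕b7⊕b9⊕b11⊕b13⊕b15⊕b17⊕b19⊕b21⊕b23⊕b25⊕b27⊕b29⊕b31 = 0⊕0⊕0⊕0⊕1⊕1⊕1⊕1⊕0⊕0⊕0⊕0⊕1⊕0⊕1⊕0 = 0
s2: b2⊕b3⊕b6⊕b7⊕b10⊕b11⊕b14⊕b15⊕b18⊕b19⊕b22⊕b23⊕b26⊕b27⊕b30⊕b31 = 1⊕0⊕1⊕0⊕0⊕1⊕0⊕1⊕1⊕0⊕0⊕0⊕1⊕0⊕1⊕0 = 1
s4: b4⊕b5⊕b6⊕b7⊕b12⊕b13⊕b14⊕b15⊕b20⊕b21⊕b22⊕b23⊕b28⊕b29⊕b30⊕b31 = 1⊕0⊕1⊕0⊕1⊕1⊕0⊕1⊕1⊕0⊕0⊕0⊕1⊕1⊕1⊕0 = 1
s8: b8⊕b9⊕b10⊕b11⊕b12⊕b13⊕b14⊕b15⊕b24⊕b25⊕b26⊕b27⊕b28⊕b29⊕b30⊕b31 = 0⊕1⊕0⊕1⊕1⊕1⊕0⊕1⊕0⊕1⊕1⊕0⊕1⊕1⊕1⊕0 = 0
s16: b16⊕b17⊕b18⊕b19⊕b20⊕b21⊕b22⊕b23⊕b24⊕b25⊕b26⊕b27⊕b28⊕b29⊕b30⊕b31 = 1⊕0⊕1⊕0⊕1⊕0⊕0⊕0⊕0⊕1⊕1⊕0⊕1⊕1⊕1⊕0 = 0
Syndrome (s16...s1) = 00110 → position 6.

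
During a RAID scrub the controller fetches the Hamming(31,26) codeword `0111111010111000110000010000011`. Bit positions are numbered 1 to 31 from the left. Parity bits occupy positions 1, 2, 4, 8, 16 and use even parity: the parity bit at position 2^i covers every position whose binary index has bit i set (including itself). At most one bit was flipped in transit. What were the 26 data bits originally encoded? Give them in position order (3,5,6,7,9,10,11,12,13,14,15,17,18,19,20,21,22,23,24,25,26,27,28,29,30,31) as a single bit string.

11111011100110000000000011

s1: b1⊕b3⊕b5⊕b7⊕b9⊕b11⊕b13⊕b15⊕b17⊕b19⊕b21⊕b23⊕b25⊕b27⊕b29⊕b31 = 0⊕1⊕1⊕1⊕1⊕1⊕1⊕0⊕1⊕0⊕0⊕0⊕0⊕0⊕0⊕1 = 0
s2: b2⊕b3⊕b6⊕b7⊕b10⊕b11⊕b14⊕b15⊕b18⊕b19⊕b22⊕b23⊕b26⊕b27⊕b30⊕b31 = 1⊕1⊕1⊕1⊕0⊕1⊕0⊕0⊕1⊕0⊕0⊕0⊕0⊕0⊕1⊕1 = 0
s4: b4⊕b5⊕b6⊕b7⊕b12⊕b13⊕b14⊕b15⊕b20⊕b21⊕b22⊕b23⊕b28⊕b29⊕b30⊕b31 = 1⊕1⊕1⊕1⊕1⊕1⊕0⊕0⊕0⊕0⊕0⊕0⊕0⊕0⊕1⊕1 = 0
s8: b8⊕b9⊕b10⊕b11⊕b12⊕b13⊕b14⊕b15⊕b24⊕b25⊕b26⊕b27⊕b28⊕b29⊕b30⊕b31 = 0⊕1⊕0⊕1⊕1⊕1⊕0⊕0⊕1⊕0⊕0⊕0⊕0⊕0⊕1⊕1 = 1
s16: b16⊕b17⊕b18⊕b19⊕b20⊕b21⊕b22⊕b23⊕b24⊕b25⊕b26⊕b27⊕b28⊕b29⊕b30⊕b31 = 0⊕1⊕1⊕0⊕0⊕0⊕0⊕0⊕1⊕0⊕0⊕0⊕0⊕0⊕1⊕1 = 1
Syndrome (s16...s1) = 11000 → position 24.
Flip bit 24: corrected codeword = 0111111010111000110000000000011
Data bits at positions 3,5,6,7,9,10,11,12,13,14,15,17,18,19,20,21,22,23,24,25,26,27,28,29,30,31: 11111011100110000000000011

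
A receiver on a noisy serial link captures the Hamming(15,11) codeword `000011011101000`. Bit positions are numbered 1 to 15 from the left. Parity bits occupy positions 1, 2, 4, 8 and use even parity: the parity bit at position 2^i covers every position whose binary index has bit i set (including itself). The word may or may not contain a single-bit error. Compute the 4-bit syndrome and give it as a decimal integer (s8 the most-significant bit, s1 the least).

s1: b1⊕b3⊕b5⊕b7⊕b9⊕b11⊕b13⊕b15 = 0⊕0⊕1⊕0⊕1⊕0⊕0⊕0 = 0
s2: b2⊕b3⊕b6⊕b7⊕b10⊕b11⊕b14⊕b15 = 0⊕0⊕1⊕0⊕1⊕0⊕0⊕0 = 0
s4: b4⊕b5⊕b6⊕b7⊕b12⊕b13⊕b14⊕b15 = 0⊕1⊕1⊕0⊕1⊕0⊕0⊕0 = 1
s8: b8⊕b9⊕b10⊕b11⊕b12⊕b13⊕b14⊕b15 = 1⊕1⊕1⊕0⊕1⊕0⊕0⊕0 = 0
Syndrome (s8...s1) = 0100 → position 4.

4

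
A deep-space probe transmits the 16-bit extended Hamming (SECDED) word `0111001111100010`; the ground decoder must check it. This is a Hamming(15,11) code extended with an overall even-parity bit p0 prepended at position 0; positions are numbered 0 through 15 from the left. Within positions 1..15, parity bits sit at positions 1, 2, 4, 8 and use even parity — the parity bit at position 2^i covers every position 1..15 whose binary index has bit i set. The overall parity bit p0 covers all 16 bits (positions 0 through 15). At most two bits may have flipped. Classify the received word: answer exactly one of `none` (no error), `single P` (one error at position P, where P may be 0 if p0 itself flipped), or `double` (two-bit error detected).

single 4

s1: b1⊕b3⊕b5⊕b7⊕b9⊕b11⊕b13⊕b15 = 1⊕1⊕0⊕1⊕1⊕0⊕0⊕0 = 0
s2: b2⊕b3⊕b6⊕b7⊕b10⊕b11⊕b14⊕b15 = 1⊕1⊕1⊕1⊕1⊕0⊕1⊕0 = 0
s4: b4⊕b5⊕b6⊕b7⊕b12⊕b13⊕b14⊕b15 = 0⊕0⊕1⊕1⊕0⊕0⊕1⊕0 = 1
s8: b8⊕b9⊕b10⊕b11⊕b12⊕b13⊕b14⊕b15 = 1⊕1⊕1⊕0⊕0⊕0⊕1⊕0 = 0
Syndrome (s8...s1) = 0100 → position 4.
Overall parity (XOR of all 16 bits, including p0): 0⊕1⊕1⊕1⊕0⊕0⊕1⊕1⊕1⊕1⊕1⊕0⊕0⊕0⊕1⊕0 = 1
Overall=1, syndrome position=4 → single-bit error at position 4.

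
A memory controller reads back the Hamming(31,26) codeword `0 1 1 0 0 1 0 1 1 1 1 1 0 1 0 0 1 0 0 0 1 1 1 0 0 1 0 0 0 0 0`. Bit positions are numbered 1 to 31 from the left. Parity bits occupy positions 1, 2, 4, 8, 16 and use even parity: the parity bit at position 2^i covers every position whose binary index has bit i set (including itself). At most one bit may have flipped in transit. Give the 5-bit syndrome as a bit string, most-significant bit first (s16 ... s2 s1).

s1: b1⊕b3⊕b5⊕b7⊕b9⊕b11⊕b13⊕b15⊕b17⊕b19⊕b21⊕b23⊕b25⊕b27⊕b29⊕b31 = 0⊕1⊕0⊕0⊕1⊕1⊕0⊕0⊕1⊕0⊕1⊕1⊕0⊕0⊕0⊕0 = 0
s2: b2⊕b3⊕b6⊕b7⊕b10⊕b11⊕b14⊕b15⊕b18⊕b19⊕b22⊕b23⊕b26⊕b27⊕b30⊕b31 = 1⊕1⊕1⊕0⊕1⊕1⊕1⊕0⊕0⊕0⊕1⊕1⊕1⊕0⊕0⊕0 = 1
s4: b4⊕b5⊕b6⊕b7⊕b12⊕b13⊕b14⊕b15⊕b20⊕b21⊕b22⊕b23⊕b28⊕b29⊕b30⊕b31 = 0⊕0⊕1⊕0⊕1⊕0⊕1⊕0⊕0⊕1⊕1⊕1⊕0⊕0⊕0⊕0 = 0
s8: b8⊕b9⊕b10⊕b11⊕b12⊕b13⊕b14⊕b15⊕b24⊕b25⊕b26⊕b27⊕b28⊕b29⊕b30⊕b31 = 1⊕1⊕1⊕1⊕1⊕0⊕1⊕0⊕0⊕0⊕1⊕0⊕0⊕0⊕0⊕0 = 1
s16: b16⊕b17⊕b18⊕b19⊕b20⊕b21⊕b22⊕b23⊕b24⊕b25⊕b26⊕b27⊕b28⊕b29⊕b30⊕b31 = 0⊕1⊕0⊕0⊕0⊕1⊕1⊕1⊕0⊕0⊕1⊕0⊕0⊕0⊕0⊕0 = 1
Syndrome (s16...s1) = 11010 → position 26.

11010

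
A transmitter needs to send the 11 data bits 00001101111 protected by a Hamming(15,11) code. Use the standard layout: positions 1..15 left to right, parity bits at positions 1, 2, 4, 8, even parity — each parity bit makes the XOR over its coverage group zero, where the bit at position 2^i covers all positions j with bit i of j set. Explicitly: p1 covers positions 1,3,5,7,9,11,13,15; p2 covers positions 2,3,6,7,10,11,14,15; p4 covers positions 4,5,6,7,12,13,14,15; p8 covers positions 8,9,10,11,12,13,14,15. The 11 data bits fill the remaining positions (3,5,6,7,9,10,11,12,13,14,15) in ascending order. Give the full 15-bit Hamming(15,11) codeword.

Place data bits at non-power-of-two positions: b3=0, b5=0, b6=0, b7=0, b9=1, b10=1, b11=0, b12=1, b13=1, b14=1, b15=1.
p1 = XOR of data positions {3,5,7,9,11,13,15} = 0⊕0⊕0⊕1⊕0⊕1⊕1 = 1
p2 = XOR of data positions {3,6,7,10,11,14,15} = 0⊕0⊕0⊕1⊕0⊕1⊕1 = 1
p4 = XOR of data positions {5,6,7,12,13,14,15} = 0⊕0⊕0⊕1⊕1⊕1⊕1 = 0
p8 = XOR of data positions {9,10,11,12,13,14,15} = 1⊕1⊕0⊕1⊕1⊕1⊕1 = 0
Codeword b1..b15 = 110000001101111

110000001101111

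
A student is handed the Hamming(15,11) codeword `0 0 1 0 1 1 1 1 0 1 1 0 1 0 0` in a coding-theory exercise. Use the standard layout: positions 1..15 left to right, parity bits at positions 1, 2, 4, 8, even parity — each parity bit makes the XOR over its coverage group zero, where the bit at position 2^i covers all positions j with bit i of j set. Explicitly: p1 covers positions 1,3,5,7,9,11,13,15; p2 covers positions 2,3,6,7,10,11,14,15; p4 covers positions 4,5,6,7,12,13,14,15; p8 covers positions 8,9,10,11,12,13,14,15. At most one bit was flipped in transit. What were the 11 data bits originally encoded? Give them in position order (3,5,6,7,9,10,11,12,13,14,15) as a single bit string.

01110110100

s1: b1⊕b3⊕b5⊕b7⊕b9⊕b11⊕b13⊕b15 = 0⊕1⊕1⊕1⊕0⊕1⊕1⊕0 = 1
s2: b2⊕b3⊕b6⊕b7⊕b10⊕b11⊕b14⊕b15 = 0⊕1⊕1⊕1⊕1⊕1⊕0⊕0 = 1
s4: b4⊕b5⊕b6⊕b7⊕b12⊕b13⊕b14⊕b15 = 0⊕1⊕1⊕1⊕0⊕1⊕0⊕0 = 0
s8: b8⊕b9⊕b10⊕b11⊕b12⊕b13⊕b14⊕b15 = 1⊕0⊕1⊕1⊕0⊕1⊕0⊕0 = 0
Syndrome (s8...s1) = 0011 → position 3.
Flip bit 3: corrected codeword = 000011110110100
Data bits at positions 3,5,6,7,9,10,11,12,13,14,15: 01110110100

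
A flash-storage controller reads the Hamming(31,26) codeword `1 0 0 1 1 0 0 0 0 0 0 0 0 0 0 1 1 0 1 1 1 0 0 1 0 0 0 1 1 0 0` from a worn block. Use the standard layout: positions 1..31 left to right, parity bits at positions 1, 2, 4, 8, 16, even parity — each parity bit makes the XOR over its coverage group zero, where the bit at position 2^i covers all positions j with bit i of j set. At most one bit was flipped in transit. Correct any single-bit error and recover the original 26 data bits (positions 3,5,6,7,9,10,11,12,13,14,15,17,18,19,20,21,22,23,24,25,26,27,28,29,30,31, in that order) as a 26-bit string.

01000100000101110010001100

s1: b1⊕b3⊕b5⊕b7⊕b9⊕b11⊕b13⊕b15⊕b17⊕b19⊕b21⊕b23⊕b25⊕b27⊕b29⊕b31 = 1⊕0⊕1⊕0⊕0⊕0⊕0⊕0⊕1⊕1⊕1⊕0⊕0⊕0⊕1⊕0 = 0
s2: b2⊕b3⊕b6⊕b7⊕b10⊕b11⊕b14⊕b15⊕b18⊕b19⊕b22⊕b23⊕b26⊕b27⊕b30⊕b31 = 0⊕0⊕0⊕0⊕0⊕0⊕0⊕0⊕0⊕1⊕0⊕0⊕0⊕0⊕0⊕0 = 1
s4: b4⊕b5⊕b6⊕b7⊕b12⊕b13⊕b14⊕b15⊕b20⊕b21⊕b22⊕b23⊕b28⊕b29⊕b30⊕b31 = 1⊕1⊕0⊕0⊕0⊕0⊕0⊕0⊕1⊕1⊕0⊕0⊕1⊕1⊕0⊕0 = 0
s8: b8⊕b9⊕b10⊕b11⊕b12⊕b13⊕b14⊕b15⊕b24⊕b25⊕b26⊕b27⊕b28⊕b29⊕b30⊕b31 = 0⊕0⊕0⊕0⊕0⊕0⊕0⊕0⊕1⊕0⊕0⊕0⊕1⊕1⊕0⊕0 = 1
s16: b16⊕b17⊕b18⊕b19⊕b20⊕b21⊕b22⊕b23⊕b24⊕b25⊕b26⊕b27⊕b28⊕b29⊕b30⊕b31 = 1⊕1⊕0⊕1⊕1⊕1⊕0⊕0⊕1⊕0⊕0⊕0⊕1⊕1⊕0⊕0 = 0
Syndrome (s16...s1) = 01010 → position 10.
Flip bit 10: corrected codeword = 1001100001000001101110010001100
Data bits at positions 3,5,6,7,9,10,11,12,13,14,15,17,18,19,20,21,22,23,24,25,26,27,28,29,30,31: 01000100000101110010001100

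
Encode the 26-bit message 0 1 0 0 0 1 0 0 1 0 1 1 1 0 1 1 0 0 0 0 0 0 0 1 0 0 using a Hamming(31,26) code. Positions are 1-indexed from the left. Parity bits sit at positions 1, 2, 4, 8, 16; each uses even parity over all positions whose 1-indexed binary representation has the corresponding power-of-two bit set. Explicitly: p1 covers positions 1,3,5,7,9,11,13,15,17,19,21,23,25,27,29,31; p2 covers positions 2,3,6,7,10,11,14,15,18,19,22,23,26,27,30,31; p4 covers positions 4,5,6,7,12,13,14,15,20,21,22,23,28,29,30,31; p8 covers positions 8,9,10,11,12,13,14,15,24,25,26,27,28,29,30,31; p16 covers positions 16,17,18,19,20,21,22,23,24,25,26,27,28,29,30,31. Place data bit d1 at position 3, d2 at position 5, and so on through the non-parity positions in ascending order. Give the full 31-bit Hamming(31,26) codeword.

0100100001001011110110000000100

Place data bits at non-power-of-two positions: b3=0, b5=1, b6=0, b7=0, b9=0, b10=1, b11=0, b12=0, b13=1, b14=0, b15=1, b17=1, b18=1, b19=0, b20=1, b21=1, b22=0, b23=0, b24=0, b25=0, b26=0, b27=0, b28=0, b29=1, b30=0, b31=0.
p1 = XOR of data positions {3,5,7,9,11,13,15,17,19,21,23,25,27,29,31} = 0⊕1⊕0⊕0⊕0⊕1⊕1⊕1⊕0⊕1⊕0⊕0⊕0⊕1⊕0 = 0
p2 = XOR of data positions {3,6,7,10,11,14,15,18,19,22,23,26,27,30,31} = 0⊕0⊕0⊕1⊕0⊕0⊕1⊕1⊕0⊕0⊕0⊕0⊕0⊕0⊕0 = 1
p4 = XOR of data positions {5,6,7,12,13,14,15,20,21,22,23,28,29,30,31} = 1⊕0⊕0⊕0⊕1⊕0⊕1⊕1⊕1⊕0⊕0⊕0⊕1⊕0⊕0 = 0
p8 = XOR of data positions {9,10,11,12,13,14,15,24,25,26,27,28,29,30,31} = 0⊕1⊕0⊕0⊕1⊕0⊕1⊕0⊕0⊕0⊕0⊕0⊕1⊕0⊕0 = 0
p16 = XOR of data positions {17,18,19,20,21,22,23,24,25,26,27,28,29,30,31} = 1⊕1⊕0⊕1⊕1⊕0⊕0⊕0⊕0⊕0⊕0⊕0⊕1⊕0⊕0 = 1
Codeword b1..b31 = 0100100001001011110110000000100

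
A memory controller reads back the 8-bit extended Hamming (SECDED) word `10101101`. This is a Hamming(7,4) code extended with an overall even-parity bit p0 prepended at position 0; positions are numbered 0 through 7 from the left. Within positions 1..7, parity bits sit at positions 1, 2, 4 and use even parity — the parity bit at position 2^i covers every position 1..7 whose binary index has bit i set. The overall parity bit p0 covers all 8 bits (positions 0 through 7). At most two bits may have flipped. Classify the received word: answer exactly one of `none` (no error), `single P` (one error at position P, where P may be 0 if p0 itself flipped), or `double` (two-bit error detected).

single 4

s1: b1⊕b3⊕b5⊕b7 = 0⊕0⊕1⊕1 = 0
s2: b2⊕b3⊕b6⊕b7 = 1⊕0⊕0⊕1 = 0
s4: b4⊕b5⊕b6⊕b7 = 1⊕1⊕0⊕1 = 1
Syndrome (s4...s1) = 100 → position 4.
Overall parity (XOR of all 8 bits, including p0): 1⊕0⊕1⊕0⊕1⊕1⊕0⊕1 = 1
Overall=1, syndrome position=4 → single-bit error at position 4.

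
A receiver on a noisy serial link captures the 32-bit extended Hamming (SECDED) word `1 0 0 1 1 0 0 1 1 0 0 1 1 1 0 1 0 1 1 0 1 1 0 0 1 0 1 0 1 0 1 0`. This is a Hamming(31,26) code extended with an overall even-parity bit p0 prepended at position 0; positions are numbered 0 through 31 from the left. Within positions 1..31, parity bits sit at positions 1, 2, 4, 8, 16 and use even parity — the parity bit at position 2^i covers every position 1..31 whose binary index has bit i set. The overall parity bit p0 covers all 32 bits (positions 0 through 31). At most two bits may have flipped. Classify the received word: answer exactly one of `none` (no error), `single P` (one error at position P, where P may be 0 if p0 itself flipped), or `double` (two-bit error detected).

s1: b1⊕b3⊕b5⊕b7⊕b9⊕b11⊕b13⊕b15⊕b17⊕b19⊕b21⊕b23⊕b25⊕b27⊕b29⊕b31 = 0⊕1⊕0⊕1⊕0⊕1⊕1⊕1⊕1⊕0⊕1⊕0⊕0⊕0⊕0⊕0 = 1
s2: b2⊕b3⊕b6⊕b7⊕b10⊕b11⊕b14⊕b15⊕b18⊕b19⊕b22⊕b23⊕b26⊕b27⊕b30⊕b31 = 0⊕1⊕0⊕1⊕0⊕1⊕0⊕1⊕1⊕0⊕0⊕0⊕1⊕0⊕1⊕0 = 1
s4: b4⊕b5⊕b6⊕b7⊕b12⊕b13⊕b14⊕b15⊕b20⊕b21⊕b22⊕b23⊕b28⊕b29⊕b30⊕b31 = 1⊕0⊕0⊕1⊕1⊕1⊕0⊕1⊕1⊕1⊕0⊕0⊕1⊕0⊕1⊕0 = 1
s8: b8⊕b9⊕b10⊕b11⊕b12⊕b13⊕b14⊕b15⊕b24⊕b25⊕b26⊕b27⊕b28⊕b29⊕b30⊕b31 = 1⊕0⊕0⊕1⊕1⊕1⊕0⊕1⊕1⊕0⊕1⊕0⊕1⊕0⊕1⊕0 = 1
s16: b16⊕b17⊕b18⊕b19⊕b20⊕b21⊕b22⊕b23⊕b24⊕b25⊕b26⊕b27⊕b28⊕b29⊕b30⊕b31 = 0⊕1⊕1⊕0⊕1⊕1⊕0⊕0⊕1⊕0⊕1⊕0⊕1⊕0⊕1⊕0 = 0
Syndrome (s16...s1) = 01111 → position 15.
Overall parity (XOR of all 32 bits, including p0): 1⊕0⊕0⊕1⊕1⊕0⊕0⊕1⊕1⊕0⊕0⊕1⊕1⊕1⊕0⊕1⊕0⊕1⊕1⊕0⊕1⊕1⊕0⊕0⊕1⊕0⊕1⊕0⊕1⊕0⊕1⊕0 = 1
Overall=1, syndrome position=15 → single-bit error at position 15.

single 15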